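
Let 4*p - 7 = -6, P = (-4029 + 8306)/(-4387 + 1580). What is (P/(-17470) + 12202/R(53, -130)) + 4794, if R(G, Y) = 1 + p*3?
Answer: 577012546297/49038290 ≈ 11767.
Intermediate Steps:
P = -611/401 (P = 4277/(-2807) = 4277*(-1/2807) = -611/401 ≈ -1.5237)
p = ¼ (p = 7/4 + (¼)*(-6) = 7/4 - 3/2 = ¼ ≈ 0.25000)
R(G, Y) = 7/4 (R(G, Y) = 1 + (¼)*3 = 1 + ¾ = 7/4)
(P/(-17470) + 12202/R(53, -130)) + 4794 = (-611/401/(-17470) + 12202/(7/4)) + 4794 = (-611/401*(-1/17470) + 12202*(4/7)) + 4794 = (611/7005470 + 48808/7) + 4794 = 341922984037/49038290 + 4794 = 577012546297/49038290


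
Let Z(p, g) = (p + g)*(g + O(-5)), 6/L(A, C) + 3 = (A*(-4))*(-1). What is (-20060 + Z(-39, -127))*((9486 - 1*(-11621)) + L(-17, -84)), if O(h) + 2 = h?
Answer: 3272922744/71 ≈ 4.6097e+7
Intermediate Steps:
L(A, C) = 6/(-3 + 4*A) (L(A, C) = 6/(-3 + (A*(-4))*(-1)) = 6/(-3 - 4*A*(-1)) = 6/(-3 + 4*A))
O(h) = -2 + h
Z(p, g) = (-7 + g)*(g + p) (Z(p, g) = (p + g)*(g + (-2 - 5)) = (g + p)*(g - 7) = (g + p)*(-7 + g) = (-7 + g)*(g + p))
(-20060 + Z(-39, -127))*((9486 - 1*(-11621)) + L(-17, -84)) = (-20060 + ((-127)² - 7*(-127) - 7*(-39) - 127*(-39)))*((9486 - 1*(-11621)) + 6/(-3 + 4*(-17))) = (-20060 + (16129 + 889 + 273 + 4953))*((9486 + 11621) + 6/(-3 - 68)) = (-20060 + 22244)*(21107 + 6/(-71)) = 2184*(21107 + 6*(-1/71)) = 2184*(21107 - 6/71) = 2184*(1498591/71) = 3272922744/71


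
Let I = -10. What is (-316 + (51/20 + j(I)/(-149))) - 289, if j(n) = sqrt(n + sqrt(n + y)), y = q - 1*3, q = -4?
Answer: -12049/20 - sqrt(-10 + I*sqrt(17))/149 ≈ -602.45 - 0.021652*I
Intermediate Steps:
y = -7 (y = -4 - 1*3 = -4 - 3 = -7)
j(n) = sqrt(n + sqrt(-7 + n)) (j(n) = sqrt(n + sqrt(n - 7)) = sqrt(n + sqrt(-7 + n)))
(-316 + (51/20 + j(I)/(-149))) - 289 = (-316 + (51/20 + sqrt(-10 + sqrt(-7 - 10))/(-149))) - 289 = (-316 + (51*(1/20) + sqrt(-10 + sqrt(-17))*(-1/149))) - 289 = (-316 + (51/20 + sqrt(-10 + I*sqrt(17))*(-1/149))) - 289 = (-316 + (51/20 - sqrt(-10 + I*sqrt(17))/149)) - 289 = (-6269/20 - sqrt(-10 + I*sqrt(17))/149) - 289 = -12049/20 - sqrt(-10 + I*sqrt(17))/149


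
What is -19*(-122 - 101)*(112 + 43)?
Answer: 656735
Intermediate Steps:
-19*(-122 - 101)*(112 + 43) = -(-4237)*155 = -19*(-34565) = 656735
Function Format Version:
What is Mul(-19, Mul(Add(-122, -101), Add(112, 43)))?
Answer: 656735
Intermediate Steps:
Mul(-19, Mul(Add(-122, -101), Add(112, 43))) = Mul(-19, Mul(-223, 155)) = Mul(-19, -34565) = 656735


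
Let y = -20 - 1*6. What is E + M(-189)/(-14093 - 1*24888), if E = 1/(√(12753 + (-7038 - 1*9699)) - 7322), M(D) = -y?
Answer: -839713125/1044996177154 - I*√249/13403917 ≈ -0.00080356 - 1.1772e-6*I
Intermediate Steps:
y = -26 (y = -20 - 6 = -26)
M(D) = 26 (M(D) = -1*(-26) = 26)
E = 1/(-7322 + 4*I*√249) (E = 1/(√(12753 + (-7038 - 9699)) - 7322) = 1/(√(12753 - 16737) - 7322) = 1/(√(-3984) - 7322) = 1/(4*I*√249 - 7322) = 1/(-7322 + 4*I*√249) ≈ -0.00013656 - 1.177e-6*I)
E + M(-189)/(-14093 - 1*24888) = (-3661/26807834 - I*√249/13403917) + 26/(-14093 - 1*24888) = (-3661/26807834 - I*√249/13403917) + 26/(-14093 - 24888) = (-3661/26807834 - I*√249/13403917) + 26/(-38981) = (-3661/26807834 - I*√249/13403917) + 26*(-1/38981) = (-3661/26807834 - I*√249/13403917) - 26/38981 = -839713125/1044996177154 - I*√249/13403917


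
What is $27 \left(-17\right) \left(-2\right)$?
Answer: $918$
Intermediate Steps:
$27 \left(-17\right) \left(-2\right) = \left(-459\right) \left(-2\right) = 918$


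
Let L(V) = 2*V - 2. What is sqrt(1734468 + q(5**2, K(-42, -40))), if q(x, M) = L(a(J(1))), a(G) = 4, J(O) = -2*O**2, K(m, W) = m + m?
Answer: sqrt(1734474) ≈ 1317.0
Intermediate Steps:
K(m, W) = 2*m
L(V) = -2 + 2*V
q(x, M) = 6 (q(x, M) = -2 + 2*4 = -2 + 8 = 6)
sqrt(1734468 + q(5**2, K(-42, -40))) = sqrt(1734468 + 6) = sqrt(1734474)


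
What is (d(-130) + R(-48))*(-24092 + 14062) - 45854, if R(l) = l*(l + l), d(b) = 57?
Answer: -46835804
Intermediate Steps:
R(l) = 2*l² (R(l) = l*(2*l) = 2*l²)
(d(-130) + R(-48))*(-24092 + 14062) - 45854 = (57 + 2*(-48)²)*(-24092 + 14062) - 45854 = (57 + 2*2304)*(-10030) - 45854 = (57 + 4608)*(-10030) - 45854 = 4665*(-10030) - 45854 = -46789950 - 45854 = -46835804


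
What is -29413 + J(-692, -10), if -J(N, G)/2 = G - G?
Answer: -29413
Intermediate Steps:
J(N, G) = 0 (J(N, G) = -2*(G - G) = -2*0 = 0)
-29413 + J(-692, -10) = -29413 + 0 = -29413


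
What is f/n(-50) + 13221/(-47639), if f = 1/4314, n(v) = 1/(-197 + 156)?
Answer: -58988593/205514646 ≈ -0.28703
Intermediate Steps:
n(v) = -1/41 (n(v) = 1/(-41) = -1/41)
f = 1/4314 ≈ 0.00023180
f/n(-50) + 13221/(-47639) = 1/(4314*(-1/41)) + 13221/(-47639) = (1/4314)*(-41) + 13221*(-1/47639) = -41/4314 - 13221/47639 = -58988593/205514646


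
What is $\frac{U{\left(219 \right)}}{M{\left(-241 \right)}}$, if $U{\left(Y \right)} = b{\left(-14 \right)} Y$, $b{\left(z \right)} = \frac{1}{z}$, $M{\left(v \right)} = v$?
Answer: $\frac{219}{3374} \approx 0.064908$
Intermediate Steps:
$U{\left(Y \right)} = - \frac{Y}{14}$ ($U{\left(Y \right)} = \frac{Y}{-14} = - \frac{Y}{14}$)
$\frac{U{\left(219 \right)}}{M{\left(-241 \right)}} = \frac{\left(- \frac{1}{14}\right) 219}{-241} = \left(- \frac{219}{14}\right) \left(- \frac{1}{241}\right) = \frac{219}{3374}$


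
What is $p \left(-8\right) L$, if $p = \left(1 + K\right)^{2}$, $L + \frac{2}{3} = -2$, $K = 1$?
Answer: $\frac{256}{3} \approx 85.333$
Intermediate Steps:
$L = - \frac{8}{3}$ ($L = - \frac{2}{3} - 2 = - \frac{8}{3} \approx -2.6667$)
$p = 4$ ($p = \left(1 + 1\right)^{2} = 2^{2} = 4$)
$p \left(-8\right) L = 4 \left(-8\right) \left(- \frac{8}{3}\right) = \left(-32\right) \left(- \frac{8}{3}\right) = \frac{256}{3}$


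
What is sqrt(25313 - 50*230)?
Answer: sqrt(13813) ≈ 117.53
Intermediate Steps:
sqrt(25313 - 50*230) = sqrt(25313 - 11500) = sqrt(13813)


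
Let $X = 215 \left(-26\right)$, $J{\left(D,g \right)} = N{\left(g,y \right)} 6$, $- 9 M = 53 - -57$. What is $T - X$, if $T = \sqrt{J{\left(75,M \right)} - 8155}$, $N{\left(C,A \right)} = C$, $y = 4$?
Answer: $5590 + \frac{i \sqrt{74055}}{3} \approx 5590.0 + 90.71 i$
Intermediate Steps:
$M = - \frac{110}{9}$ ($M = - \frac{53 - -57}{9} = - \frac{53 + 57}{9} = \left(- \frac{1}{9}\right) 110 = - \frac{110}{9} \approx -12.222$)
$J{\left(D,g \right)} = 6 g$ ($J{\left(D,g \right)} = g 6 = 6 g$)
$X = -5590$
$T = \frac{i \sqrt{74055}}{3}$ ($T = \sqrt{6 \left(- \frac{110}{9}\right) - 8155} = \sqrt{- \frac{220}{3} - 8155} = \sqrt{- \frac{24685}{3}} = \frac{i \sqrt{74055}}{3} \approx 90.71 i$)
$T - X = \frac{i \sqrt{74055}}{3} - -5590 = \frac{i \sqrt{74055}}{3} + 5590 = 5590 + \frac{i \sqrt{74055}}{3}$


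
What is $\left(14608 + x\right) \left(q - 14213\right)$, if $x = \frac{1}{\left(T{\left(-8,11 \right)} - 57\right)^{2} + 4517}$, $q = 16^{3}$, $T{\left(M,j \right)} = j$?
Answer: $- \frac{14631124615}{99} \approx -1.4779 \cdot 10^{8}$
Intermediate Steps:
$q = 4096$
$x = \frac{1}{6633}$ ($x = \frac{1}{\left(11 - 57\right)^{2} + 4517} = \frac{1}{\left(-46\right)^{2} + 4517} = \frac{1}{2116 + 4517} = \frac{1}{6633} \approx 0.00015076$)
$\left(14608 + x\right) \left(q - 14213\right) = \left(14608 + \frac{1}{6633}\right) \left(4096 - 14213\right) = \frac{96894865}{6633} \left(-10117\right) = - \frac{14631124615}{99}$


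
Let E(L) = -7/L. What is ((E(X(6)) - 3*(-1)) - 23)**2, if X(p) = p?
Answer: 16129/36 ≈ 448.03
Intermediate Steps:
((E(X(6)) - 3*(-1)) - 23)**2 = ((-7/6 - 3*(-1)) - 23)**2 = ((-7*1/6 + 3) - 23)**2 = ((-7/6 + 3) - 23)**2 = (11/6 - 23)**2 = (-127/6)**2 = 16129/36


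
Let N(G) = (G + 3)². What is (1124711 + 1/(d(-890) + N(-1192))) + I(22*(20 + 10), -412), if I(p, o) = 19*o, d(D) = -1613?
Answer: 1577159419365/1412108 ≈ 1.1169e+6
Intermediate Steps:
N(G) = (3 + G)²
(1124711 + 1/(d(-890) + N(-1192))) + I(22*(20 + 10), -412) = (1124711 + 1/(-1613 + (3 - 1192)²)) + 19*(-412) = (1124711 + 1/(-1613 + (-1189)²)) - 7828 = (1124711 + 1/(-1613 + 1413721)) - 7828 = (1124711 + 1/1412108) - 7828 = 1588213400789/1412108 - 7828 = 1577159419365/1412108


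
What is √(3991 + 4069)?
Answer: 2*√2015 ≈ 89.777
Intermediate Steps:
√(3991 + 4069) = √8060 = 2*√2015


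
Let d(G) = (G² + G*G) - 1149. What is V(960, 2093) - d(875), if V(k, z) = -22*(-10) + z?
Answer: -1527788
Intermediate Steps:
d(G) = -1149 + 2*G² (d(G) = (G² + G²) - 1149 = 2*G² - 1149 = -1149 + 2*G²)
V(k, z) = 220 + z
V(960, 2093) - d(875) = (220 + 2093) - (-1149 + 2*875²) = 2313 - (-1149 + 2*765625) = 2313 - (-1149 + 1531250) = 2313 - 1*1530101 = 2313 - 1530101 = -1527788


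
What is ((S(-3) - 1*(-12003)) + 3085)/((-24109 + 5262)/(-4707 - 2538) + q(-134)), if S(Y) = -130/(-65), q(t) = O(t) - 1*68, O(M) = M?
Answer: -109327050/1444643 ≈ -75.677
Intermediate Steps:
q(t) = -68 + t (q(t) = t - 1*68 = t - 68 = -68 + t)
S(Y) = 2 (S(Y) = -130*(-1/65) = 2)
((S(-3) - 1*(-12003)) + 3085)/((-24109 + 5262)/(-4707 - 2538) + q(-134)) = ((2 - 1*(-12003)) + 3085)/((-24109 + 5262)/(-4707 - 2538) + (-68 - 134)) = ((2 + 12003) + 3085)/(-18847/(-7245) - 202) = (12005 + 3085)/(-18847*(-1/7245) - 202) = 15090/(18847/7245 - 202) = 15090/(-1444643/7245) = 15090*(-7245/1444643) = -109327050/1444643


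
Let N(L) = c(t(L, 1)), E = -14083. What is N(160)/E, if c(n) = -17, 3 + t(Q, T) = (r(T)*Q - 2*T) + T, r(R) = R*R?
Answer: 17/14083 ≈ 0.0012071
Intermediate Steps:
r(R) = R²
t(Q, T) = -3 - T + Q*T² (t(Q, T) = -3 + ((T²*Q - 2*T) + T) = -3 + ((Q*T² - 2*T) + T) = -3 + ((-2*T + Q*T²) + T) = -3 + (-T + Q*T²) = -3 - T + Q*T²)
N(L) = -17
N(160)/E = -17/(-14083) = -17*(-1/14083) = 17/14083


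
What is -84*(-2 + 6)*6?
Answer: -2016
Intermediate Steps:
-84*(-2 + 6)*6 = -336*6 = -84*24 = -2016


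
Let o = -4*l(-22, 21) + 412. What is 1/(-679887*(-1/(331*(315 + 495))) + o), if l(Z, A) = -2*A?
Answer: 9930/5784581 ≈ 0.0017166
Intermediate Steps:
o = 580 (o = -(-8)*21 + 412 = -4*(-42) + 412 = 168 + 412 = 580)
1/(-679887*(-1/(331*(315 + 495))) + o) = 1/(-679887*(-1/(331*(315 + 495))) + 580) = 1/(-679887/(810*(-331)) + 580) = 1/(-679887/(-268110) + 580) = 1/(-679887*(-1/268110) + 580) = 1/(25181/9930 + 580) = 1/(5784581/9930) = 9930/5784581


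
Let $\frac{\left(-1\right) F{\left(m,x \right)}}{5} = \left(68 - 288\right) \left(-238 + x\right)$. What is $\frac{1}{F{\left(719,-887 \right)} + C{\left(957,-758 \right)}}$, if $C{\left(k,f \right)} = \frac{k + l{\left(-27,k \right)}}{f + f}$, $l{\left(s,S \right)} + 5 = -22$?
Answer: $- \frac{758}{938025465} \approx -8.0808 \cdot 10^{-7}$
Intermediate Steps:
$l{\left(s,S \right)} = -27$ ($l{\left(s,S \right)} = -5 - 22 = -27$)
$F{\left(m,x \right)} = -261800 + 1100 x$ ($F{\left(m,x \right)} = - 5 \left(68 - 288\right) \left(-238 + x\right) = - 5 \left(- 220 \left(-238 + x\right)\right) = - 5 \left(52360 - 220 x\right) = -261800 + 1100 x$)
$C{\left(k,f \right)} = \frac{-27 + k}{2 f}$ ($C{\left(k,f \right)} = \frac{k - 27}{f + f} = \frac{-27 + k}{2 f}$)
$\frac{1}{F{\left(719,-887 \right)} + C{\left(957,-758 \right)}} = \frac{1}{\left(-261800 + 1100 \left(-887\right)\right) + \frac{-27 + 957}{2 \left(-758\right)}} = \frac{1}{\left(-261800 - 975700\right) + \frac{1}{2} \left(- \frac{1}{758}\right) 930} = \frac{1}{-1237500 - \frac{465}{758}} = \frac{1}{- \frac{938025465}{758}} = - \frac{758}{938025465}$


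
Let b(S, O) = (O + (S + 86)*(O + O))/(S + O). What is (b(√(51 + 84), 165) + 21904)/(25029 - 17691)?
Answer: 4429961/1472492 + 1727*√15/4417476 ≈ 3.0100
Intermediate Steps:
b(S, O) = (O + 2*O*(86 + S))/(O + S) (b(S, O) = (O + (86 + S)*(2*O))/(O + S) = (O + 2*O*(86 + S))/(O + S))
(b(√(51 + 84), 165) + 21904)/(25029 - 17691) = (165*(173 + 2*√(51 + 84))/(165 + √(51 + 84)) + 21904)/(25029 - 17691) = (165*(173 + 2*√135)/(165 + √135) + 21904)/7338 = (165*(173 + 2*(3*√15))/(165 + 3*√15) + 21904)*(1/7338) = (165*(173 + 6*√15)/(165 + 3*√15) + 21904)*(1/7338) = (21904 + 165*(173 + 6*√15)/(165 + 3*√15))*(1/7338) = 10952/3669 + 55*(173 + 6*√15)/(2446*(165 + 3*√15))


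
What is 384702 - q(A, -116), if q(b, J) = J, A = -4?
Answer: 384818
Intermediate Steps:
384702 - q(A, -116) = 384702 - 1*(-116) = 384702 + 116 = 384818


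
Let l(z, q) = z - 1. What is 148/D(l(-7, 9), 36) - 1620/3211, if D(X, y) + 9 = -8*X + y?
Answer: 25216/22477 ≈ 1.1219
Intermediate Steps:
l(z, q) = -1 + z
D(X, y) = -9 + y - 8*X (D(X, y) = -9 + (-8*X + y) = -9 + (y - 8*X) = -9 + y - 8*X)
148/D(l(-7, 9), 36) - 1620/3211 = 148/(-9 + 36 - 8*(-1 - 7)) - 1620/3211 = 148/(-9 + 36 - 8*(-8)) - 1620*1/3211 = 148/(-9 + 36 + 64) - 1620/3211 = 148/91 - 1620/3211 = 25216/22477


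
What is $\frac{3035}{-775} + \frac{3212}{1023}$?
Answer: $- \frac{361}{465} \approx -0.77634$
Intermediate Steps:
$\frac{3035}{-775} + \frac{3212}{1023} = 3035 \left(- \frac{1}{775}\right) + 3212 \cdot \frac{1}{1023} = - \frac{607}{155} + \frac{292}{93} = - \frac{361}{465}$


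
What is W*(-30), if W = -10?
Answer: 300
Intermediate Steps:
W*(-30) = -10*(-30) = 300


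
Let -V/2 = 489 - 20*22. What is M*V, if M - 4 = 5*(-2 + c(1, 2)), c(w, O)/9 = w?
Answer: -3822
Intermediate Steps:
c(w, O) = 9*w
M = 39 (M = 4 + 5*(-2 + 9*1) = 4 + 5*(-2 + 9) = 4 + 5*7 = 4 + 35 = 39)
V = -98 (V = -2*(489 - 20*22) = -2*(489 - 1*440) = -2*(489 - 440) = -2*49 = -98)
M*V = 39*(-98) = -3822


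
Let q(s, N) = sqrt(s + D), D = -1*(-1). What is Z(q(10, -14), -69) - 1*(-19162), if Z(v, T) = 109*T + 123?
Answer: 11764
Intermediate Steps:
D = 1
q(s, N) = sqrt(1 + s) (q(s, N) = sqrt(s + 1) = sqrt(1 + s))
Z(v, T) = 123 + 109*T
Z(q(10, -14), -69) - 1*(-19162) = (123 + 109*(-69)) - 1*(-19162) = (123 - 7521) + 19162 = -7398 + 19162 = 11764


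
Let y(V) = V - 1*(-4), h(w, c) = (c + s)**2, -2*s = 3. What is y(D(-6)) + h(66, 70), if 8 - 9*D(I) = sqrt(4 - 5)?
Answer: 169097/36 - I/9 ≈ 4697.1 - 0.11111*I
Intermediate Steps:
s = -3/2 (s = -1/2*3 = -3/2 ≈ -1.5000)
D(I) = 8/9 - I/9 (D(I) = 8/9 - sqrt(4 - 5)/9 = 8/9 - I/9)
h(w, c) = (-3/2 + c)**2 (h(w, c) = (c - 3/2)**2 = (-3/2 + c)**2)
y(V) = 4 + V (y(V) = V + 4 = 4 + V)
y(D(-6)) + h(66, 70) = (4 + (8/9 - I/9)) + (-3 + 2*70)**2/4 = (44/9 - I/9) + (-3 + 140)**2/4 = (44/9 - I/9) + (1/4)*137**2 = (44/9 - I/9) + (1/4)*18769 = (44/9 - I/9) + 18769/4 = 169097/36 - I/9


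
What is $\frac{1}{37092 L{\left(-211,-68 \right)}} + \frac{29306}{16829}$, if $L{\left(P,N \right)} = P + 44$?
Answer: $\frac{181532014555}{104244951756} \approx 1.7414$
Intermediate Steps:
$L{\left(P,N \right)} = 44 + P$
$\frac{1}{37092 L{\left(-211,-68 \right)}} + \frac{29306}{16829} = \frac{1}{37092 \left(44 - 211\right)} + \frac{29306}{16829} = \frac{1}{37092 \left(-167\right)} + 29306 \cdot \frac{1}{16829} = \frac{1}{37092} \left(- \frac{1}{167}\right) + \frac{29306}{16829} = - \frac{1}{6194364} + \frac{29306}{16829} = \frac{181532014555}{104244951756}$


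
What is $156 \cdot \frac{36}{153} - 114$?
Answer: $- \frac{1314}{17} \approx -77.294$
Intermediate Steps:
$156 \cdot \frac{36}{153} - 114 = 156 \cdot 36 \cdot \frac{1}{153} - 114 = 156 \cdot \frac{4}{17} - 114 = \frac{624}{17} - 114 = - \frac{1314}{17}$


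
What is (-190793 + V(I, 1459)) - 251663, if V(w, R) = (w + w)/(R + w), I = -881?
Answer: -127870665/289 ≈ -4.4246e+5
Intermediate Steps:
V(w, R) = 2*w/(R + w) (V(w, R) = (2*w)/(R + w) = 2*w/(R + w))
(-190793 + V(I, 1459)) - 251663 = (-190793 + 2*(-881)/(1459 - 881)) - 251663 = (-190793 + 2*(-881)/578) - 251663 = (-190793 + 2*(-881)*(1/578)) - 251663 = (-190793 - 881/289) - 251663 = -55140058/289 - 251663 = -127870665/289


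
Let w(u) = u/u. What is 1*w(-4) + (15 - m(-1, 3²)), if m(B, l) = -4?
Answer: 20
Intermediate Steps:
w(u) = 1
1*w(-4) + (15 - m(-1, 3²)) = 1*1 + (15 - 1*(-4)) = 1 + (15 + 4) = 1 + 19 = 20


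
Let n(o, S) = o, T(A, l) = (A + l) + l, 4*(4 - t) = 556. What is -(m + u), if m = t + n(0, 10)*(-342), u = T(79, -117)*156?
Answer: 24315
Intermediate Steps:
t = -135 (t = 4 - ¼*556 = 4 - 139 = -135)
T(A, l) = A + 2*l
u = -24180 (u = (79 + 2*(-117))*156 = (79 - 234)*156 = -155*156 = -24180)
m = -135 (m = -135 + 0*(-342) = -135 + 0 = -135)
-(m + u) = -(-135 - 24180) = -1*(-24315) = 24315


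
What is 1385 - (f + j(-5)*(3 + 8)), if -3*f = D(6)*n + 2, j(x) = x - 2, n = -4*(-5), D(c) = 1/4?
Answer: 4393/3 ≈ 1464.3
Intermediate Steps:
D(c) = ¼
n = 20
j(x) = -2 + x
f = -7/3 (f = -((¼)*20 + 2)/3 = -(5 + 2)/3 = -⅓*7 = -7/3 ≈ -2.3333)
1385 - (f + j(-5)*(3 + 8)) = 1385 - (-7/3 + (-2 - 5)*(3 + 8)) = 1385 - (-7/3 - 7*11) = 1385 - (-7/3 - 77) = 1385 - 1*(-238/3) = 1385 + 238/3 = 4393/3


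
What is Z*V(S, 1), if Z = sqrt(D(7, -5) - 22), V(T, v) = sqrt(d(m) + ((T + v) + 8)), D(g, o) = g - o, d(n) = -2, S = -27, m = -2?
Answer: -10*sqrt(2) ≈ -14.142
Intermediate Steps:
V(T, v) = sqrt(6 + T + v) (V(T, v) = sqrt(-2 + ((T + v) + 8)) = sqrt(-2 + (8 + T + v)) = sqrt(6 + T + v))
Z = I*sqrt(10) (Z = sqrt((7 - 1*(-5)) - 22) = sqrt((7 + 5) - 22) = sqrt(12 - 22) = sqrt(-10) = I*sqrt(10) ≈ 3.1623*I)
Z*V(S, 1) = (I*sqrt(10))*sqrt(6 - 27 + 1) = (I*sqrt(10))*sqrt(-20) = (I*sqrt(10))*(2*I*sqrt(5)) = -10*sqrt(2)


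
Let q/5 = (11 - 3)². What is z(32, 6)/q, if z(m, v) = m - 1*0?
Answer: ⅒ ≈ 0.10000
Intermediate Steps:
q = 320 (q = 5*(11 - 3)² = 5*8² = 5*64 = 320)
z(m, v) = m (z(m, v) = m + 0 = m)
z(32, 6)/q = 32/320 = 32*(1/320) = ⅒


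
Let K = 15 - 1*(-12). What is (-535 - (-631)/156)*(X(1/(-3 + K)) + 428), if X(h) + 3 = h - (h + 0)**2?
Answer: -20278444267/89856 ≈ -2.2568e+5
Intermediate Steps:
K = 27 (K = 15 + 12 = 27)
X(h) = -3 + h - h**2 (X(h) = -3 + (h - (h + 0)**2) = -3 + (h - h**2) = -3 + h - h**2)
(-535 - (-631)/156)*(X(1/(-3 + K)) + 428) = (-535 - (-631)/156)*((-3 + 1/(-3 + 27) - (1/(-3 + 27))**2) + 428) = (-535 - (-631)/156)*((-3 + 1/24 - (1/24)**2) + 428) = (-535 - 1*(-631/156))*((-3 + 1/24 - (1/24)**2) + 428) = (-535 + 631/156)*((-3 + 1/24 - 1*1/576) + 428) = -82829*((-3 + 1/24 - 1/576) + 428)/156 = -82829*(-1705/576 + 428)/156 = -82829/156*244823/576 = -20278444267/89856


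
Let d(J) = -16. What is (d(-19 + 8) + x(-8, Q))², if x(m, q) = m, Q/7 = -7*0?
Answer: 576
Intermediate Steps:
Q = 0 (Q = 7*(-7*0) = 7*0 = 0)
(d(-19 + 8) + x(-8, Q))² = (-16 - 8)² = (-24)² = 576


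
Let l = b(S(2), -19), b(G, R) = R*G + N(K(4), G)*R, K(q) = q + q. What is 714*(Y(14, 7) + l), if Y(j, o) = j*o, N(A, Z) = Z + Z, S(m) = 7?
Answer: -214914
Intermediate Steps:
K(q) = 2*q
N(A, Z) = 2*Z
b(G, R) = 3*G*R (b(G, R) = R*G + (2*G)*R = G*R + 2*G*R = 3*G*R)
l = -399 (l = 3*7*(-19) = -399)
714*(Y(14, 7) + l) = 714*(14*7 - 399) = 714*(98 - 399) = 714*(-301) = -214914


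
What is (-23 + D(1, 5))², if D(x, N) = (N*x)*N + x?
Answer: 9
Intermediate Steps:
D(x, N) = x + x*N² (D(x, N) = x*N² + x = x + x*N²)
(-23 + D(1, 5))² = (-23 + 1*(1 + 5²))² = (-23 + 1*(1 + 25))² = (-23 + 1*26)² = (-23 + 26)² = 3² = 9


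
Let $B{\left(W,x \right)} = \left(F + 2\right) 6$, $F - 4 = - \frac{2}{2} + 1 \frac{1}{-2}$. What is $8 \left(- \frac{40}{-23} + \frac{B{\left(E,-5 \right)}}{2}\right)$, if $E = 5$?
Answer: $\frac{2804}{23} \approx 121.91$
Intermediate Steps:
$F = \frac{5}{2}$ ($F = 4 + \left(- \frac{2}{2} + 1 \frac{1}{-2}\right) = 4 + \left(\left(-2\right) \frac{1}{2} + 1 \left(- \frac{1}{2}\right)\right) = 4 - \frac{3}{2} = \frac{5}{2} \approx 2.5$)
$B{\left(W,x \right)} = 27$ ($B{\left(W,x \right)} = \left(\frac{5}{2} + 2\right) 6 = \frac{9}{2} \cdot 6 = 27$)
$8 \left(- \frac{40}{-23} + \frac{B{\left(E,-5 \right)}}{2}\right) = 8 \left(- \frac{40}{-23} + \frac{27}{2}\right) = 8 \left(\left(-40\right) \left(- \frac{1}{23}\right) + 27 \cdot \frac{1}{2}\right) = 8 \left(\frac{40}{23} + \frac{27}{2}\right) = 8 \cdot \frac{701}{46} = \frac{2804}{23}$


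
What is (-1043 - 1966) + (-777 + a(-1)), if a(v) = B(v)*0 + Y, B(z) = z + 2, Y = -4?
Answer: -3790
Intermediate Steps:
B(z) = 2 + z
a(v) = -4 (a(v) = (2 + v)*0 - 4 = 0 - 4 = -4)
(-1043 - 1966) + (-777 + a(-1)) = (-1043 - 1966) + (-777 - 4) = -3009 - 781 = -3790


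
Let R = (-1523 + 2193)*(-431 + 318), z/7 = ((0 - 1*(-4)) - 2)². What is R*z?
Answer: -2119880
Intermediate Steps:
z = 28 (z = 7*((0 - 1*(-4)) - 2)² = 7*((0 + 4) - 2)² = 7*(4 - 2)² = 7*2² = 7*4 = 28)
R = -75710 (R = 670*(-113) = -75710)
R*z = -75710*28 = -2119880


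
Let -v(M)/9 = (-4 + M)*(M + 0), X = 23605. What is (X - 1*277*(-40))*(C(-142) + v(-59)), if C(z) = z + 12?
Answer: -1164826355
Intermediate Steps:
C(z) = 12 + z
v(M) = -9*M*(-4 + M) (v(M) = -9*(-4 + M)*(M + 0) = -9*(-4 + M)*M = -9*M*(-4 + M))
(X - 1*277*(-40))*(C(-142) + v(-59)) = (23605 - 1*277*(-40))*((12 - 142) + 9*(-59)*(4 - 1*(-59))) = (23605 - 277*(-40))*(-130 + 9*(-59)*(4 + 59)) = (23605 + 11080)*(-130 + 9*(-59)*63) = 34685*(-130 - 33453) = 34685*(-33583) = -1164826355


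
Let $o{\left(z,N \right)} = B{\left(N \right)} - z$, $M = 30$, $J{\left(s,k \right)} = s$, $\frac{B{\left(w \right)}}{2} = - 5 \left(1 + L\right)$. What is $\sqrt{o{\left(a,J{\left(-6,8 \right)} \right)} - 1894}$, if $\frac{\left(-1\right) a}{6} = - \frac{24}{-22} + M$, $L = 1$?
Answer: $\frac{i \sqrt{209022}}{11} \approx 41.563 i$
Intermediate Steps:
$B{\left(w \right)} = -20$ ($B{\left(w \right)} = 2 \left(- 5 \left(1 + 1\right)\right) = 2 \left(\left(-5\right) 2\right) = 2 \left(-10\right) = -20$)
$a = - \frac{2052}{11}$ ($a = - 6 \left(- \frac{24}{-22} + 30\right) = - 6 \left(\left(-24\right) \left(- \frac{1}{22}\right) + 30\right) = - 6 \left(\frac{12}{11} + 30\right) = \left(-6\right) \frac{342}{11} = - \frac{2052}{11} \approx -186.55$)
$o{\left(z,N \right)} = -20 - z$
$\sqrt{o{\left(a,J{\left(-6,8 \right)} \right)} - 1894} = \sqrt{\left(-20 - - \frac{2052}{11}\right) - 1894} = \sqrt{\left(-20 + \frac{2052}{11}\right) - 1894} = \sqrt{\frac{1832}{11} - 1894} = \sqrt{- \frac{19002}{11}} = \frac{i \sqrt{209022}}{11}$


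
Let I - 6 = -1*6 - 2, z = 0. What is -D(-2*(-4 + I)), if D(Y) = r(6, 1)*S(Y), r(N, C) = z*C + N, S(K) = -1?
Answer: 6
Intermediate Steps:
r(N, C) = N (r(N, C) = 0*C + N = 0 + N = N)
I = -2 (I = 6 + (-1*6 - 2) = 6 + (-6 - 2) = 6 - 8 = -2)
D(Y) = -6 (D(Y) = 6*(-1) = -6)
-D(-2*(-4 + I)) = -1*(-6) = 6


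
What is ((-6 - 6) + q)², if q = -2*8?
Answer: 784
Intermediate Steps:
q = -16
((-6 - 6) + q)² = ((-6 - 6) - 16)² = (-12 - 16)² = (-28)² = 784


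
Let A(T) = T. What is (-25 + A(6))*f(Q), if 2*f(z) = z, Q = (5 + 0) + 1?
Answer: -57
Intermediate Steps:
Q = 6 (Q = 5 + 1 = 6)
f(z) = z/2
(-25 + A(6))*f(Q) = (-25 + 6)*((½)*6) = -19*3 = -57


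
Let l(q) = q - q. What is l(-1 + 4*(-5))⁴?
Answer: 0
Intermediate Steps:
l(q) = 0
l(-1 + 4*(-5))⁴ = 0⁴ = 0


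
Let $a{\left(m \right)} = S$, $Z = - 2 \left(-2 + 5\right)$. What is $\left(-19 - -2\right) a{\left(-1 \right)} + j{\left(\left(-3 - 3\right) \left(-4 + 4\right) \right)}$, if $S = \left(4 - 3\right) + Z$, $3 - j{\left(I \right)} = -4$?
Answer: $92$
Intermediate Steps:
$Z = -6$ ($Z = \left(-2\right) 3 = -6$)
$j{\left(I \right)} = 7$ ($j{\left(I \right)} = 3 - -4 = 3 + 4 = 7$)
$S = -5$ ($S = \left(4 - 3\right) - 6 = 1 - 6 = -5$)
$a{\left(m \right)} = -5$
$\left(-19 - -2\right) a{\left(-1 \right)} + j{\left(\left(-3 - 3\right) \left(-4 + 4\right) \right)} = \left(-19 - -2\right) \left(-5\right) + 7 = \left(-19 + 2\right) \left(-5\right) + 7 = \left(-17\right) \left(-5\right) + 7 = 85 + 7 = 92$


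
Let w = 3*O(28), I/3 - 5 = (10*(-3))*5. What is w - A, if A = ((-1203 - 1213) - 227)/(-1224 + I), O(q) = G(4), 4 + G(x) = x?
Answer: -881/553 ≈ -1.5931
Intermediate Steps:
G(x) = -4 + x
O(q) = 0 (O(q) = -4 + 4 = 0)
I = -435 (I = 15 + 3*((10*(-3))*5) = 15 + 3*(-30*5) = 15 + 3*(-150) = 15 - 450 = -435)
A = 881/553 (A = ((-1203 - 1213) - 227)/(-1224 - 435) = (-2416 - 227)/(-1659) = -2643*(-1/1659) = 881/553 ≈ 1.5931)
w = 0 (w = 3*0 = 0)
w - A = 0 - 1*881/553 = 0 - 881/553 = -881/553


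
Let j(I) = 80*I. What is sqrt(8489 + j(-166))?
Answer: I*sqrt(4791) ≈ 69.217*I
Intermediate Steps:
sqrt(8489 + j(-166)) = sqrt(8489 + 80*(-166)) = sqrt(8489 - 13280) = sqrt(-4791) = I*sqrt(4791)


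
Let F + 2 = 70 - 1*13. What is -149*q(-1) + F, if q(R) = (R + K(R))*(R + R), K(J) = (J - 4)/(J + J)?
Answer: 502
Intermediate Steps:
K(J) = (-4 + J)/(2*J) (K(J) = (-4 + J)/((2*J)) = (-4 + J)*(1/(2*J)) = (-4 + J)/(2*J))
F = 55 (F = -2 + (70 - 1*13) = -2 + (70 - 13) = -2 + 57 = 55)
q(R) = 2*R*(R + (-4 + R)/(2*R)) (q(R) = (R + (-4 + R)/(2*R))*(R + R) = (R + (-4 + R)/(2*R))*(2*R) = 2*R*(R + (-4 + R)/(2*R)))
-149*q(-1) + F = -149*(-4 - 1 + 2*(-1)²) + 55 = -149*(-4 - 1 + 2*1) + 55 = -149*(-4 - 1 + 2) + 55 = -149*(-3) + 55 = 447 + 55 = 502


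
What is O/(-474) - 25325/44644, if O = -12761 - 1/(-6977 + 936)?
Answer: 561508963125/21305857916 ≈ 26.355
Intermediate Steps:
O = -77089200/6041 (O = -12761 - 1/(-6041) = -12761 - 1*(-1/6041) = -12761 + 1/6041 = -77089200/6041 ≈ -12761.)
O/(-474) - 25325/44644 = -77089200/6041/(-474) - 25325/44644 = -77089200/6041*(-1/474) - 25325*1/44644 = 12848200/477239 - 25325/44644 = 561508963125/21305857916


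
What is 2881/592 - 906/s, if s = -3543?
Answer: 3581245/699152 ≈ 5.1223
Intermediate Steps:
2881/592 - 906/s = 2881/592 - 906/(-3543) = 2881*(1/592) - 906*(-1/3543) = 2881/592 + 302/1181 = 3581245/699152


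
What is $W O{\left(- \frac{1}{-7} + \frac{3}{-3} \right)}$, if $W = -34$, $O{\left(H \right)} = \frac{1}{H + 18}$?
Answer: $- \frac{119}{60} \approx -1.9833$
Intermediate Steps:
$O{\left(H \right)} = \frac{1}{18 + H}$
$W O{\left(- \frac{1}{-7} + \frac{3}{-3} \right)} = - \frac{34}{18 + \left(- \frac{1}{-7} + \frac{3}{-3}\right)} = - \frac{34}{18 + \left(\left(-1\right) \left(- \frac{1}{7}\right) + 3 \left(- \frac{1}{3}\right)\right)} = - \frac{34}{18 + \left(\frac{1}{7} - 1\right)} = - \frac{34}{18 - \frac{6}{7}} = - \frac{34}{\frac{120}{7}} = \left(-34\right) \frac{7}{120} = - \frac{119}{60}$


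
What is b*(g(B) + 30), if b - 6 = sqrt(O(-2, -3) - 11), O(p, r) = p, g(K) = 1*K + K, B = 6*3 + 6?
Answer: 468 + 78*I*sqrt(13) ≈ 468.0 + 281.23*I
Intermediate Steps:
B = 24 (B = 18 + 6 = 24)
g(K) = 2*K (g(K) = K + K = 2*K)
b = 6 + I*sqrt(13) (b = 6 + sqrt(-2 - 11) = 6 + sqrt(-13) = 6 + I*sqrt(13) ≈ 6.0 + 3.6056*I)
b*(g(B) + 30) = (6 + I*sqrt(13))*(2*24 + 30) = (6 + I*sqrt(13))*(48 + 30) = (6 + I*sqrt(13))*78 = 468 + 78*I*sqrt(13)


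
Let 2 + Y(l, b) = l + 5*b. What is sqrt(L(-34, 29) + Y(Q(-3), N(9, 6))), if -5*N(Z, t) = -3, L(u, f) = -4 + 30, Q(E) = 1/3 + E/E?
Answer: sqrt(255)/3 ≈ 5.3229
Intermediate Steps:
Q(E) = 4/3 (Q(E) = 1*(1/3) + 1 = 1/3 + 1 = 4/3)
L(u, f) = 26
N(Z, t) = 3/5 (N(Z, t) = -1/5*(-3) = 3/5)
Y(l, b) = -2 + l + 5*b (Y(l, b) = -2 + (l + 5*b) = -2 + l + 5*b)
sqrt(L(-34, 29) + Y(Q(-3), N(9, 6))) = sqrt(26 + (-2 + 4/3 + 5*(3/5))) = sqrt(26 + (-2 + 4/3 + 3)) = sqrt(26 + 7/3) = sqrt(85/3) = sqrt(255)/3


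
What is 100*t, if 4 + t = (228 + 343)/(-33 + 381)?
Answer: -20525/87 ≈ -235.92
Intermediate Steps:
t = -821/348 (t = -4 + (228 + 343)/(-33 + 381) = -4 + 571/348 = -821/348 ≈ -2.3592)
100*t = 100*(-821/348) = -20525/87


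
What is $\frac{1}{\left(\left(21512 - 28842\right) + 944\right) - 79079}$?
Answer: $- \frac{1}{85465} \approx -1.1701 \cdot 10^{-5}$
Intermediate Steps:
$\frac{1}{\left(\left(21512 - 28842\right) + 944\right) - 79079} = \frac{1}{\left(-7330 + 944\right) - 79079} = \frac{1}{-6386 - 79079} = \frac{1}{-85465} = - \frac{1}{85465}$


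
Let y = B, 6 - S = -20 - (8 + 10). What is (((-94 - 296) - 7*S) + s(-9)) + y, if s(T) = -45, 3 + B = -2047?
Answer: -2793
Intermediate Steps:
B = -2050 (B = -3 - 2047 = -2050)
S = 44 (S = 6 - (-20 - (8 + 10)) = 6 - (-20 - 1*18) = 6 - (-20 - 18) = 6 - 1*(-38) = 6 + 38 = 44)
y = -2050
(((-94 - 296) - 7*S) + s(-9)) + y = (((-94 - 296) - 7*44) - 45) - 2050 = ((-390 - 308) - 45) - 2050 = (-698 - 45) - 2050 = -743 - 2050 = -2793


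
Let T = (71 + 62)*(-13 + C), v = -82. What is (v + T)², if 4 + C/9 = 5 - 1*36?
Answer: 1910214436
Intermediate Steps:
C = -315 (C = -36 + 9*(5 - 1*36) = -36 + 9*(5 - 36) = -36 + 9*(-31) = -36 - 279 = -315)
T = -43624 (T = (71 + 62)*(-13 - 315) = 133*(-328) = -43624)
(v + T)² = (-82 - 43624)² = (-43706)² = 1910214436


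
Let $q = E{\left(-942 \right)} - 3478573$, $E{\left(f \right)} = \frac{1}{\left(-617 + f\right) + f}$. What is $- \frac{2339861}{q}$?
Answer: $\frac{5851992361}{8699911074} \approx 0.67265$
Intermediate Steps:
$E{\left(f \right)} = \frac{1}{-617 + 2 f}$
$q = - \frac{8699911074}{2501}$ ($q = \frac{1}{-617 + 2 \left(-942\right)} - 3478573 = \frac{1}{-617 - 1884} - 3478573 = \frac{1}{-2501} - 3478573 = - \frac{1}{2501} - 3478573 = - \frac{8699911074}{2501} \approx -3.4786 \cdot 10^{6}$)
$- \frac{2339861}{q} = - \frac{2339861}{- \frac{8699911074}{2501}} = \left(-2339861\right) \left(- \frac{2501}{8699911074}\right) = \frac{5851992361}{8699911074}$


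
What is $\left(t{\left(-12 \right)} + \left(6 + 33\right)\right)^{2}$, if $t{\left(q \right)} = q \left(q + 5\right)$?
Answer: $15129$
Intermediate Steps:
$t{\left(q \right)} = q \left(5 + q\right)$
$\left(t{\left(-12 \right)} + \left(6 + 33\right)\right)^{2} = \left(- 12 \left(5 - 12\right) + \left(6 + 33\right)\right)^{2} = \left(\left(-12\right) \left(-7\right) + 39\right)^{2} = \left(84 + 39\right)^{2} = 123^{2} = 15129$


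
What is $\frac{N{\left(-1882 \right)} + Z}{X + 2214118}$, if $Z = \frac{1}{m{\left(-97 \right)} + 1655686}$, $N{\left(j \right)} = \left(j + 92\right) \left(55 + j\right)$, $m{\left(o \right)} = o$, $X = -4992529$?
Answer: $- \frac{5414322374371}{4599906689079} \approx -1.177$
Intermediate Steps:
$N{\left(j \right)} = \left(55 + j\right) \left(92 + j\right)$ ($N{\left(j \right)} = \left(92 + j\right) \left(55 + j\right) = \left(55 + j\right) \left(92 + j\right)$)
$Z = \frac{1}{1655589}$ ($Z = \frac{1}{-97 + 1655686} = \frac{1}{1655589} \approx 6.0401 \cdot 10^{-7}$)
$\frac{N{\left(-1882 \right)} + Z}{X + 2214118} = \frac{\left(5060 + \left(-1882\right)^{2} + 147 \left(-1882\right)\right) + \frac{1}{1655589}}{-4992529 + 2214118} = \frac{\left(5060 + 3541924 - 276654\right) + \frac{1}{1655589}}{-2778411} = \left(3270330 + \frac{1}{1655589}\right) \left(- \frac{1}{2778411}\right) = \frac{5414322374371}{1655589} \left(- \frac{1}{2778411}\right) = - \frac{5414322374371}{4599906689079}$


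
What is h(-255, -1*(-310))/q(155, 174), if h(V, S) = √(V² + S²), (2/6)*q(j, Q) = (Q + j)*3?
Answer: 5*√6445/2961 ≈ 0.13556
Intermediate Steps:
q(j, Q) = 9*Q + 9*j (q(j, Q) = 3*((Q + j)*3) = 3*(3*Q + 3*j) = 9*Q + 9*j)
h(V, S) = √(S² + V²)
h(-255, -1*(-310))/q(155, 174) = √((-1*(-310))² + (-255)²)/(9*174 + 9*155) = √(310² + 65025)/(1566 + 1395) = √(96100 + 65025)/2961 = √161125*(1/2961) = (5*√6445)*(1/2961) = 5*√6445/2961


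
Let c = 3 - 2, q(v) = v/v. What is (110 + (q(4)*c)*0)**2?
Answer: 12100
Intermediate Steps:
q(v) = 1
c = 1
(110 + (q(4)*c)*0)**2 = (110 + (1*1)*0)**2 = (110 + 1*0)**2 = (110 + 0)**2 = 110**2 = 12100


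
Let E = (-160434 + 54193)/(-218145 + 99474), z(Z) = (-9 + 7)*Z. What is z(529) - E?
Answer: -125660159/118671 ≈ -1058.9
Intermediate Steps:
z(Z) = -2*Z
E = 106241/118671 (E = -106241/(-118671) = -106241*(-1/118671) = 106241/118671 ≈ 0.89526)
z(529) - E = -2*529 - 1*106241/118671 = -1058 - 106241/118671 = -125660159/118671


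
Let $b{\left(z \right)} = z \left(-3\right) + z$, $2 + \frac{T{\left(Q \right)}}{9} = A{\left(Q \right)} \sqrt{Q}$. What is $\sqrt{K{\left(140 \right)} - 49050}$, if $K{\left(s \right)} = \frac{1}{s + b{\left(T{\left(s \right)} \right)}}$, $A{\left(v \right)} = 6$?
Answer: $\frac{\sqrt{17265598 - 21189600 \sqrt{35}}}{4 \sqrt{-22 + 27 \sqrt{35}}} \approx 221.47 i$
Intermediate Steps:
$T{\left(Q \right)} = -18 + 54 \sqrt{Q}$ ($T{\left(Q \right)} = -18 + 9 \cdot 6 \sqrt{Q} = -18 + 54 \sqrt{Q}$)
$b{\left(z \right)} = - 2 z$ ($b{\left(z \right)} = - 3 z + z = - 2 z$)
$K{\left(s \right)} = \frac{1}{36 + s - 108 \sqrt{s}}$ ($K{\left(s \right)} = \frac{1}{s - 2 \left(-18 + 54 \sqrt{s}\right)} = \frac{1}{s - \left(-36 + 108 \sqrt{s}\right)} = \frac{1}{36 + s - 108 \sqrt{s}}$)
$\sqrt{K{\left(140 \right)} - 49050} = \sqrt{\frac{1}{36 + 140 - 108 \sqrt{140}} - 49050} = \sqrt{\frac{1}{36 + 140 - 108 \cdot 2 \sqrt{35}} - 49050} = \sqrt{\frac{1}{36 + 140 - 216 \sqrt{35}} - 49050} = \sqrt{\frac{1}{176 - 216 \sqrt{35}} - 49050} = \sqrt{-49050 + \frac{1}{176 - 216 \sqrt{35}}}$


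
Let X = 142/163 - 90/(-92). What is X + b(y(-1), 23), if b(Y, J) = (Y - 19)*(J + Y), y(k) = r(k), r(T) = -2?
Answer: -3292751/7498 ≈ -439.15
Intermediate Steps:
y(k) = -2
b(Y, J) = (-19 + Y)*(J + Y)
X = 13867/7498 (X = 142*(1/163) - 90*(-1/92) = 142/163 + 45/46 = 13867/7498 ≈ 1.8494)
X + b(y(-1), 23) = 13867/7498 + ((-2)**2 - 19*23 - 19*(-2) + 23*(-2)) = 13867/7498 + (4 - 437 + 38 - 46) = 13867/7498 - 441 = -3292751/7498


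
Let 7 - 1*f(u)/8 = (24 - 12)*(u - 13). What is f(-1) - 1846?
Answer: -446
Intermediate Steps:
f(u) = 1304 - 96*u (f(u) = 56 - 8*(24 - 12)*(u - 13) = 56 - 96*(-13 + u) = 56 - 8*(-156 + 12*u) = 56 + (1248 - 96*u) = 1304 - 96*u)
f(-1) - 1846 = (1304 - 96*(-1)) - 1846 = (1304 + 96) - 1846 = 1400 - 1846 = -446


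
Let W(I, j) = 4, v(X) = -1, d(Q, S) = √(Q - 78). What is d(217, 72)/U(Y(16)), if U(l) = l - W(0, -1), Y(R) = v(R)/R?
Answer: -16*√139/65 ≈ -2.9021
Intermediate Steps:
d(Q, S) = √(-78 + Q)
Y(R) = -1/R
U(l) = -4 + l (U(l) = l - 1*4 = l - 4 = -4 + l)
d(217, 72)/U(Y(16)) = √(-78 + 217)/(-4 - 1/16) = √139/(-4 - 1*1/16) = √139/(-4 - 1/16) = √139/(-65/16) = √139*(-16/65) = -16*√139/65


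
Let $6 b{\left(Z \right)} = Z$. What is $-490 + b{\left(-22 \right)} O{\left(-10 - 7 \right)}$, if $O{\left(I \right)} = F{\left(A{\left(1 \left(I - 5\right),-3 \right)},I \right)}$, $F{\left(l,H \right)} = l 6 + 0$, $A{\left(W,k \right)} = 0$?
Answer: $-490$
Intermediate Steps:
$b{\left(Z \right)} = \frac{Z}{6}$
$F{\left(l,H \right)} = 6 l$ ($F{\left(l,H \right)} = 6 l + 0 = 6 l$)
$O{\left(I \right)} = 0$ ($O{\left(I \right)} = 6 \cdot 0 = 0$)
$-490 + b{\left(-22 \right)} O{\left(-10 - 7 \right)} = -490 + \frac{1}{6} \left(-22\right) 0 = -490 - 0 = -490 + 0 = -490$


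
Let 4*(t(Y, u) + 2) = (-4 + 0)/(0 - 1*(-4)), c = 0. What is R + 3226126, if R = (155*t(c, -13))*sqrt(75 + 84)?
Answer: 3226126 - 1395*sqrt(159)/4 ≈ 3.2217e+6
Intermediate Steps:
t(Y, u) = -9/4 (t(Y, u) = -2 + ((-4 + 0)/(0 - 1*(-4)))/4 = -2 + (-4/(0 + 4))/4 = -2 + (-4/4)/4 = -2 + (-4*1/4)/4 = -2 + (1/4)*(-1) = -2 - 1/4 = -9/4)
R = -1395*sqrt(159)/4 (R = (155*(-9/4))*sqrt(75 + 84) = -1395*sqrt(159)/4 ≈ -4397.6)
R + 3226126 = -1395*sqrt(159)/4 + 3226126 = 3226126 - 1395*sqrt(159)/4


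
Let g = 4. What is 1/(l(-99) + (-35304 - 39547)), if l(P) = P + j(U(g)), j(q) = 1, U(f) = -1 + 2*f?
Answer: -1/74949 ≈ -1.3342e-5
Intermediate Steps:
l(P) = 1 + P (l(P) = P + 1 = 1 + P)
1/(l(-99) + (-35304 - 39547)) = 1/((1 - 99) + (-35304 - 39547)) = 1/(-98 - 74851) = 1/(-74949) = -1/74949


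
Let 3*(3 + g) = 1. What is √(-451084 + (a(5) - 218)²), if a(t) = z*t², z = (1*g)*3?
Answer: 14*I*√1410 ≈ 525.7*I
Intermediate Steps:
g = -8/3 (g = -3 + (⅓)*1 = -3 + ⅓ = -8/3 ≈ -2.6667)
z = -8 (z = (1*(-8/3))*3 = -8/3*3 = -8)
a(t) = -8*t²
√(-451084 + (a(5) - 218)²) = √(-451084 + (-8*5² - 218)²) = √(-451084 + (-8*25 - 218)²) = √(-451084 + (-200 - 218)²) = √(-451084 + (-418)²) = √(-451084 + 174724) = √(-276360) = 14*I*√1410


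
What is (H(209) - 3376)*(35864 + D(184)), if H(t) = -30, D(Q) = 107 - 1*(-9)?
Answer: -122547880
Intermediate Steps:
D(Q) = 116 (D(Q) = 107 + 9 = 116)
(H(209) - 3376)*(35864 + D(184)) = (-30 - 3376)*(35864 + 116) = -3406*35980 = -122547880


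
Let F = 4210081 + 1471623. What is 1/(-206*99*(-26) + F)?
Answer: 1/6211948 ≈ 1.6098e-7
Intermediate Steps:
F = 5681704
1/(-206*99*(-26) + F) = 1/(-206*99*(-26) + 5681704) = 1/(-20394*(-26) + 5681704) = 1/(530244 + 5681704) = 1/6211948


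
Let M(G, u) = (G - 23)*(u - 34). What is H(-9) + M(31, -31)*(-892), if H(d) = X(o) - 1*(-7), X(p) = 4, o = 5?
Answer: 463851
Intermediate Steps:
H(d) = 11 (H(d) = 4 - 1*(-7) = 4 + 7 = 11)
M(G, u) = (-34 + u)*(-23 + G) (M(G, u) = (-23 + G)*(-34 + u) = (-34 + u)*(-23 + G))
H(-9) + M(31, -31)*(-892) = 11 + (782 - 34*31 - 23*(-31) + 31*(-31))*(-892) = 11 + (782 - 1054 + 713 - 961)*(-892) = 11 - 520*(-892) = 11 + 463840 = 463851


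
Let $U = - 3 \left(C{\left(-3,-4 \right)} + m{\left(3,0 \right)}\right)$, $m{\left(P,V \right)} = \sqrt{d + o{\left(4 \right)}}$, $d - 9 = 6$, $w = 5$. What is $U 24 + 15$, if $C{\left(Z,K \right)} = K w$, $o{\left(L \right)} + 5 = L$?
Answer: $1455 - 72 \sqrt{14} \approx 1185.6$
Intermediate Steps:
$o{\left(L \right)} = -5 + L$
$d = 15$ ($d = 9 + 6 = 15$)
$m{\left(P,V \right)} = \sqrt{14}$ ($m{\left(P,V \right)} = \sqrt{15 + \left(-5 + 4\right)} = \sqrt{15 - 1} = \sqrt{14}$)
$C{\left(Z,K \right)} = 5 K$ ($C{\left(Z,K \right)} = K 5 = 5 K$)
$U = 60 - 3 \sqrt{14}$ ($U = - 3 \left(5 \left(-4\right) + \sqrt{14}\right) = - 3 \left(-20 + \sqrt{14}\right) = 60 - 3 \sqrt{14} \approx 48.775$)
$U 24 + 15 = \left(60 - 3 \sqrt{14}\right) 24 + 15 = \left(1440 - 72 \sqrt{14}\right) + 15 = 1455 - 72 \sqrt{14}$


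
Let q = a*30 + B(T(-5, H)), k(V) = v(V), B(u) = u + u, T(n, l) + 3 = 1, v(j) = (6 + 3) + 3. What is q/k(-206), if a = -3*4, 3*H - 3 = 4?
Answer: -91/3 ≈ -30.333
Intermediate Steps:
H = 7/3 (H = 1 + (1/3)*4 = 1 + 4/3 = 7/3 ≈ 2.3333)
v(j) = 12 (v(j) = 9 + 3 = 12)
T(n, l) = -2 (T(n, l) = -3 + 1 = -2)
B(u) = 2*u
k(V) = 12
a = -12
q = -364 (q = -12*30 + 2*(-2) = -360 - 4 = -364)
q/k(-206) = -364/12 = -364*1/12 = -91/3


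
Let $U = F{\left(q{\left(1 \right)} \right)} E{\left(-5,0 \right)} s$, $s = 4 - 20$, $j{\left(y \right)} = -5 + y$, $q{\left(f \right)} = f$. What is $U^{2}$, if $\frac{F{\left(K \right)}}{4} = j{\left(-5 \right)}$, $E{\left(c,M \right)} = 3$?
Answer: $3686400$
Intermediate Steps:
$F{\left(K \right)} = -40$ ($F{\left(K \right)} = 4 \left(-5 - 5\right) = 4 \left(-10\right) = -40$)
$s = -16$ ($s = 4 - 20 = -16$)
$U = 1920$ ($U = \left(-40\right) 3 \left(-16\right) = \left(-120\right) \left(-16\right) = 1920$)
$U^{2} = 1920^{2} = 3686400$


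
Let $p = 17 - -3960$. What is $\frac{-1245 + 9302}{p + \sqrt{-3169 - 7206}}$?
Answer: $\frac{32042689}{15826904} - \frac{40285 i \sqrt{415}}{15826904} \approx 2.0246 - 0.051853 i$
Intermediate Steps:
$p = 3977$ ($p = 17 + 3960 = 3977$)
$\frac{-1245 + 9302}{p + \sqrt{-3169 - 7206}} = \frac{-1245 + 9302}{3977 + \sqrt{-3169 - 7206}} = \frac{8057}{3977 + \sqrt{-10375}} = \frac{8057}{3977 + 5 i \sqrt{415}}$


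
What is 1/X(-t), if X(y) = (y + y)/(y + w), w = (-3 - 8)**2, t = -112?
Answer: 233/224 ≈ 1.0402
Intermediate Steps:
w = 121 (w = (-11)**2 = 121)
X(y) = 2*y/(121 + y) (X(y) = (y + y)/(y + 121) = (2*y)/(121 + y) = 2*y/(121 + y))
1/X(-t) = 1/(2*(-1*(-112))/(121 - 1*(-112))) = 1/(2*112/(121 + 112)) = 1/(2*112/233) = 1/(2*112*(1/233)) = 1/(224/233) = 233/224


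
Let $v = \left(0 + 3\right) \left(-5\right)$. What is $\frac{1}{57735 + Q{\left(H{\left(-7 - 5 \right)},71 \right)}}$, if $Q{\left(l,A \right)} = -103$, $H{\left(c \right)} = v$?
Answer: $\frac{1}{57632} \approx 1.7351 \cdot 10^{-5}$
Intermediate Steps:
$v = -15$ ($v = 3 \left(-5\right) = -15$)
$H{\left(c \right)} = -15$
$\frac{1}{57735 + Q{\left(H{\left(-7 - 5 \right)},71 \right)}} = \frac{1}{57735 - 103} = \frac{1}{57632}$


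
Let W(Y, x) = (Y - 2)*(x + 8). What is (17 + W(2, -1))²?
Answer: 289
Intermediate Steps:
W(Y, x) = (-2 + Y)*(8 + x)
(17 + W(2, -1))² = (17 + (-16 - 2*(-1) + 8*2 + 2*(-1)))² = (17 + (-16 + 2 + 16 - 2))² = (17 + 0)² = 17² = 289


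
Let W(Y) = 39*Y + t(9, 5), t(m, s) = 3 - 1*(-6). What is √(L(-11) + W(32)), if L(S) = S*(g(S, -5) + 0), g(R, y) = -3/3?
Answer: 2*√317 ≈ 35.609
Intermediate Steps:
g(R, y) = -1 (g(R, y) = -3*⅓ = -1)
t(m, s) = 9 (t(m, s) = 3 + 6 = 9)
L(S) = -S (L(S) = S*(-1 + 0) = S*(-1) = -S)
W(Y) = 9 + 39*Y (W(Y) = 39*Y + 9 = 9 + 39*Y)
√(L(-11) + W(32)) = √(-1*(-11) + (9 + 39*32)) = √(11 + (9 + 1248)) = √(11 + 1257) = √1268 = 2*√317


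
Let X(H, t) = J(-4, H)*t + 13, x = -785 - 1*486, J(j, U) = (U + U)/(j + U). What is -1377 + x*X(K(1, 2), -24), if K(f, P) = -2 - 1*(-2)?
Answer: -17900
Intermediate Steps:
J(j, U) = 2*U/(U + j) (J(j, U) = (2*U)/(U + j) = 2*U/(U + j))
K(f, P) = 0 (K(f, P) = -2 + 2 = 0)
x = -1271 (x = -785 - 486 = -1271)
X(H, t) = 13 + 2*H*t/(-4 + H) (X(H, t) = (2*H/(H - 4))*t + 13 = (2*H/(-4 + H))*t + 13 = 2*H*t/(-4 + H) + 13 = 13 + 2*H*t/(-4 + H))
-1377 + x*X(K(1, 2), -24) = -1377 - 1271*(-52 + 13*0 + 2*0*(-24))/(-4 + 0) = -1377 - 1271*(-52 + 0 + 0)/(-4) = -1377 - (-1271)*(-52)/4 = -1377 - 1271*13 = -1377 - 16523 = -17900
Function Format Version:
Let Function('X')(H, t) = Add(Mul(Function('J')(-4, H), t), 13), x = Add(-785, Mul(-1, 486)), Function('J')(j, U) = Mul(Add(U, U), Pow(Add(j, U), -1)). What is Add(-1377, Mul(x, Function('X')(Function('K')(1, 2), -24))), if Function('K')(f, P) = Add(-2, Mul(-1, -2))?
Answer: -17900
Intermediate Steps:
Function('J')(j, U) = Mul(2, U, Pow(Add(U, j), -1)) (Function('J')(j, U) = Mul(Mul(2, U), Pow(Add(U, j), -1)) = Mul(2, U, Pow(Add(U, j), -1)))
Function('K')(f, P) = 0 (Function('K')(f, P) = Add(-2, 2) = 0)
x = -1271 (x = Add(-785, -486) = -1271)
Function('X')(H, t) = Add(13, Mul(2, H, t, Pow(Add(-4, H), -1))) (Function('X')(H, t) = Add(Mul(Mul(2, H, Pow(Add(H, -4), -1)), t), 13) = Add(Mul(Mul(2, H, Pow(Add(-4, H), -1)), t), 13) = Add(Mul(2, H, t, Pow(Add(-4, H), -1)), 13) = Add(13, Mul(2, H, t, Pow(Add(-4, H), -1))))
Add(-1377, Mul(x, Function('X')(Function('K')(1, 2), -24))) = Add(-1377, Mul(-1271, Mul(Pow(Add(-4, 0), -1), Add(-52, Mul(13, 0), Mul(2, 0, -24))))) = Add(-1377, Mul(-1271, Mul(Pow(-4, -1), Add(-52, 0, 0)))) = Add(-1377, Mul(-1271, Mul(Rational(-1, 4), -52))) = Add(-1377, Mul(-1271, 13)) = Add(-1377, -16523) = -17900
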